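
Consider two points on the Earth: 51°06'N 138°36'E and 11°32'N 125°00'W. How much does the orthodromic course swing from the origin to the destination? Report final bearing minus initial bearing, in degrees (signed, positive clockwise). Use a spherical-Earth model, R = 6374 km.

+63.4°

At departure: θ₁ = atan2(sin Δλ cos φ₂, cos φ₁ sin φ₂ − sin φ₁ cos φ₂ cos Δλ) = 77.80°
At arrival: θ₂ = atan2(sin Δλ cos φ₁, −cos φ₂ sin φ₁ + sin φ₂ cos φ₁ cos Δλ) = 141.21°
Δθ = θ₂ − θ₁ = +63.4°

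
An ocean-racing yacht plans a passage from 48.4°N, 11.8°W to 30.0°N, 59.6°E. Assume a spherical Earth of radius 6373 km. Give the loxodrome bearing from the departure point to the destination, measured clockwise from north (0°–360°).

108.6°

Δψ = ln[tan(π/4+φ₂/2)/tan(π/4+φ₁/2)] = -0.4186
Δλ = +1.2462 rad (taken the short way round)
course = atan2(Δλ, Δψ) = 108.57°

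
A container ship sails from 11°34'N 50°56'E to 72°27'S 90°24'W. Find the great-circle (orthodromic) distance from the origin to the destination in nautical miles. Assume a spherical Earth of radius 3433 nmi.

6887 nmi

cos σ = sin φ₁ sin φ₂ + cos φ₁ cos φ₂ cos Δλ
      = sin(11.57°)sin(-72.45°) + cos(11.57°)cos(-72.45°)cos(-141.33°) = -0.4218
σ = 114.950° → d = Rσ = 3433·2.00626 = 6887 nmi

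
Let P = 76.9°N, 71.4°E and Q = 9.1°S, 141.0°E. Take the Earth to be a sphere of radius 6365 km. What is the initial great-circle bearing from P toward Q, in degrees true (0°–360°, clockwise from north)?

θ = atan2( sin Δλ·cos φ₂ ,  cos φ₁ sin φ₂ − sin φ₁ cos φ₂ cos Δλ )
  = atan2(+0.9255, -0.3711) = 111.85°

111.8°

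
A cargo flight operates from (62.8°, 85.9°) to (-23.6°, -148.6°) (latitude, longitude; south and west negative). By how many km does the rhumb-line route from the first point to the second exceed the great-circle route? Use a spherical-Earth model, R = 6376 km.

820 km

Great circle: cos σ = sin φ₁ sin φ₂ + cos φ₁ cos φ₂ cos Δλ,  σ = 2.2134 rad → d_gc = 14112.9 km
Rhumb line: Δψ = -1.8432, q = Δφ/Δψ = 0.8181, d_rh = R√(Δφ²+q²Δλ²) = 14933.0 km
Excess = 14933.0 − 14112.9 = 820.1 ≈ 820 km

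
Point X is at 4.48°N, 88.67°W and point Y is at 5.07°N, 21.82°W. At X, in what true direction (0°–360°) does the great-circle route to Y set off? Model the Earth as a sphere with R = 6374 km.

N = sin Δλ·cos φ₂ = +0.9159;  D = cos φ₁ sin φ₂ − sin φ₁ cos φ₂ cos Δλ = +0.0575
initial course = atan2(N, D) = 86.41°

86.4°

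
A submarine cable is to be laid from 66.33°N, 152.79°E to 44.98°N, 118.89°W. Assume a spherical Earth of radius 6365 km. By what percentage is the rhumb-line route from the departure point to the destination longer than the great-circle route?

7.6%

Great circle: σ = 0.8557 rad → d_gc = Rσ = 5446.3 km
Rhumb: Δφ = -0.3726, Δλ = +1.5415, Δψ = -0.6819, q = Δφ/Δψ = 0.5464 → d_rh = R√(Δφ²+q²Δλ²) = 5862.6 km
Excess = (5862.6 − 5446.3) / 5446.3 = 416.3 / 5446.3 = 7.64% ≈ 7.6%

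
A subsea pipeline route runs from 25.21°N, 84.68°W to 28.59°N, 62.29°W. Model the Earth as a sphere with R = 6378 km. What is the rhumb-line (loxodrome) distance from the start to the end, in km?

Δψ = ln[tan(π/4+φ₂/2)/tan(π/4+φ₁/2)] = +0.0662;  Δφ = +0.0590 rad,  Δλ = +0.3908 rad
q = Δφ/Δψ = 0.8916
d = R·√(Δφ² + q²Δλ²) = 6378·0.35338 = 2254 km

2254 km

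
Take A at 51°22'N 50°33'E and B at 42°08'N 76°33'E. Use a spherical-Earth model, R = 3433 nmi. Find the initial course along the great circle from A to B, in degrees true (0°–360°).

θ = atan2( sin Δλ·cos φ₂ ,  cos φ₁ sin φ₂ − sin φ₁ cos φ₂ cos Δλ )
  = atan2(+0.3251, -0.1018) = 107.39°

107.4°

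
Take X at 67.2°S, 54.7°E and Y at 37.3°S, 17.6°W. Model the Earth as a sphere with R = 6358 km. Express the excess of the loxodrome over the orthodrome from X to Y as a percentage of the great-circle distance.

4.6%

Great circle: σ = 0.8601 rad → d_gc = Rσ = 5468.5 km
Rhumb: Δφ = +0.5219, Δλ = -1.2619, Δψ = +0.8987, q = Δφ/Δψ = 0.5807 → d_rh = R√(Δφ²+q²Δλ²) = 5719.4 km
Excess = (5719.4 − 5468.5) / 5468.5 = 250.9 / 5468.5 = 4.59% ≈ 4.6%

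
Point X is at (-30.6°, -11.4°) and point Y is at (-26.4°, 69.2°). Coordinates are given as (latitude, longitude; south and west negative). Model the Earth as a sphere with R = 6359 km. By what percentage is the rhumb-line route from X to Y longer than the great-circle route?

2.2%

Great circle: σ = 1.2108 rad → d_gc = Rσ = 7699.6 km
Rhumb: Δφ = +0.0733, Δλ = +1.4067, Δψ = +0.0834, q = Δφ/Δψ = 0.8785 → d_rh = R√(Δφ²+q²Δλ²) = 7872.4 km
Excess = (7872.4 − 7699.6) / 7699.6 = 172.8 / 7699.6 = 2.24% ≈ 2.2%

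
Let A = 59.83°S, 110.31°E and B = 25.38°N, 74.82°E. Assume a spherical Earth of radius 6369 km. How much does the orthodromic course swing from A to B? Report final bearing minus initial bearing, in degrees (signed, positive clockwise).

Initial bearing θ₁ = atan2(sin Δλ cos φ₂, cos φ₁ sin φ₂ − sin φ₁ cos φ₂ cos Δλ) = 328.36°
Final bearing θ₂ = (initial bearing from the destination back to the start) + 180° = 343.04°
Δθ = θ₂ − θ₁ = +14.7°

+14.7°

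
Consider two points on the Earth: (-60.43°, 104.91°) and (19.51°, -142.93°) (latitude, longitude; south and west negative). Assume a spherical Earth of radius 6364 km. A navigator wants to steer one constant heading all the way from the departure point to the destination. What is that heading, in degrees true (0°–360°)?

Meridional parts: M(φ₁)=-1.3321, M(φ₂)=+0.3473 → ΔM = +1.6794;  Δλ = +1.9576 rad
tan C = Δλ / ΔM = +1.1657 → C = 49.37°

49.4°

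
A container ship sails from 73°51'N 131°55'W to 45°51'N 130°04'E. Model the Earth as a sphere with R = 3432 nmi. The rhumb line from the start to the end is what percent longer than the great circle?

Great circle: σ = 0.8471 rad → d_gc = Rσ = 2907.1 nmi
Rhumb: Δφ = -0.4887, Δλ = -1.7107, Δψ = -1.0503, q = Δφ/Δψ = 0.4653 → d_rh = R√(Δφ²+q²Δλ²) = 3205.6 nmi
Excess = (3205.6 − 2907.1) / 2907.1 = 298.5 / 2907.1 = 10.27% ≈ 10.3%

10.3%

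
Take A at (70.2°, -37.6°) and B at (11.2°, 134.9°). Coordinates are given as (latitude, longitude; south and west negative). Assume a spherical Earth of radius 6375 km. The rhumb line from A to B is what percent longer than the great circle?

Great circle: σ = 1.7180 rad → d_gc = Rσ = 10952.4 km
Rhumb: Δφ = -1.0297, Δλ = +3.0107, Δψ = -1.5489, q = Δφ/Δψ = 0.6648 → d_rh = R√(Δφ²+q²Δλ²) = 14349.4 km
Excess = (14349.4 − 10952.4) / 10952.4 = 3397.0 / 10952.4 = 31.02% ≈ 31.0%

31.0%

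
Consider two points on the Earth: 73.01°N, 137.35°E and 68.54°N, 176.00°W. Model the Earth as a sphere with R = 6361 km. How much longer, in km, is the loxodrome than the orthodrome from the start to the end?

Great circle: cos σ = sin φ₁ sin φ₂ + cos φ₁ cos φ₂ cos Δλ,  σ = 0.2712 rad → d_gc = 1725.4 km
Rhumb line: Δψ = -0.2380, q = Δφ/Δψ = 0.3278, d_rh = R√(Δφ²+q²Δλ²) = 1768.8 km
Excess = 1768.8 − 1725.4 = 43.4 ≈ 43 km

43 km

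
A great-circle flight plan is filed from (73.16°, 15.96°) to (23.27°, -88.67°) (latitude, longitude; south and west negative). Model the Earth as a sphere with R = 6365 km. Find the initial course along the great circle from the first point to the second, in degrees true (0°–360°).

θ = atan2( sin Δλ·cos φ₂ ,  cos φ₁ sin φ₂ − sin φ₁ cos φ₂ cos Δλ )
  = atan2(-0.8889, +0.3365) = 290.74°

290.7°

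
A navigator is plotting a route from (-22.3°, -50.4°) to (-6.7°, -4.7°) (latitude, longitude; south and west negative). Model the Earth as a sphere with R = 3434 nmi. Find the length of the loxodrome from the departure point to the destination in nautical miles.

2803 nmi

Rhumb course C = atan2(Δλ, Δψ) with Δψ = ln[tan(π/4+φ₂/2)/tan(π/4+φ₁/2)] = +0.2822, Δλ = +0.7976 → C = 70.51°
d = R·|Δφ| / |cos C| = 3434·0.27227 / 0.33356 = 2803 nmi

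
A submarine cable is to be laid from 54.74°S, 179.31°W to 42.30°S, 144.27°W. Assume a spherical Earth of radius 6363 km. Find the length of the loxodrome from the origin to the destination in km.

Δψ = ln[tan(π/4+φ₂/2)/tan(π/4+φ₁/2)] = +0.3301;  Δφ = +0.2171 rad,  Δλ = +0.6116 rad
q = Δφ/Δψ = 0.6577
d = R·√(Δφ² + q²Δλ²) = 6363·0.45708 = 2908 km

2908 km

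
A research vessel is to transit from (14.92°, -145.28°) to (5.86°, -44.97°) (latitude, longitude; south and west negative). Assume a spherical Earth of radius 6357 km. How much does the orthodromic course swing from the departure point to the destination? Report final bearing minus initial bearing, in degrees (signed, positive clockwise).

+24.5°

At departure: θ₁ = atan2(sin Δλ cos φ₂, cos φ₁ sin φ₂ − sin φ₁ cos φ₂ cos Δλ) = 81.60°
At arrival: θ₂ = atan2(sin Δλ cos φ₁, −cos φ₂ sin φ₁ + sin φ₂ cos φ₁ cos Δλ) = 106.07°
Δθ = θ₂ − θ₁ = +24.5°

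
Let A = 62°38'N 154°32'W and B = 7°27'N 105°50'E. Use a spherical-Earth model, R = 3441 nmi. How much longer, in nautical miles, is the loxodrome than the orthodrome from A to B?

Great circle: cos σ = sin φ₁ sin φ₂ + cos φ₁ cos φ₂ cos Δλ,  σ = 1.5319 rad → d_gc = 5271.3 nmi
Rhumb line: Δψ = -1.2824, q = Δφ/Δψ = 0.7510, d_rh = R√(Δφ²+q²Δλ²) = 5583.9 nmi
Excess = 5583.9 − 5271.3 = 312.6 ≈ 313 nmi

313 nmi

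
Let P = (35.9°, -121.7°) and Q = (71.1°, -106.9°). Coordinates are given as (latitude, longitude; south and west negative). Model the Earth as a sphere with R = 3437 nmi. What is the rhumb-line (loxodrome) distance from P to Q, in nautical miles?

2167 nmi

Δψ = ln[tan(π/4+φ₂/2)/tan(π/4+φ₁/2)] = +1.1210;  Δφ = +0.6144 rad,  Δλ = +0.2583 rad
q = Δφ/Δψ = 0.5481
d = R·√(Δφ² + q²Δλ²) = 3437·0.63046 = 2167 nmi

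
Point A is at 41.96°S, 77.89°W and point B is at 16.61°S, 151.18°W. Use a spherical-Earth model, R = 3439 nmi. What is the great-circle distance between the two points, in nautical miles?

Haversine: a = sin²(Δφ/2)+cos φ₁ cos φ₂ sin²(Δλ/2) = 0.30199;  σ = 2·atan2(√a,√(1−a))
σ = 66.671° → d = Rσ = 3439·1.16362 = 4002 nmi

4002 nmi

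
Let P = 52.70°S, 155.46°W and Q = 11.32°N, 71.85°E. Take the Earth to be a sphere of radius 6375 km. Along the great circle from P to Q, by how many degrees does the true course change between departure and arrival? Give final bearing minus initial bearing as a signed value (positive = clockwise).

+87.1°

At departure: θ₁ = atan2(sin Δλ cos φ₂, cos φ₁ sin φ₂ − sin φ₁ cos φ₂ cos Δλ) = 240.37°
At arrival: θ₂ = atan2(sin Δλ cos φ₁, −cos φ₂ sin φ₁ + sin φ₂ cos φ₁ cos Δλ) = 327.51°
Δθ = θ₂ − θ₁ = +87.1°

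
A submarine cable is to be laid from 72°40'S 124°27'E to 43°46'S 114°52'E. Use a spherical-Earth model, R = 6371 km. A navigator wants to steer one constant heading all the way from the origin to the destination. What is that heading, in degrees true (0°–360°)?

Δψ = ln[tan(π/4+φ₂/2)/tan(π/4+φ₁/2)] = +1.0298
Δλ = -0.1673 rad (taken the short way round)
course = atan2(Δλ, Δψ) = 350.77°

350.8°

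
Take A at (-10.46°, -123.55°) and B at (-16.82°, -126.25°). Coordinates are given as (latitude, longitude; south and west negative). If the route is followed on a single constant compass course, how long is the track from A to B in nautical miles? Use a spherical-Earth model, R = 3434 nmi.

Δψ = ln[tan(π/4+φ₂/2)/tan(π/4+φ₁/2)] = -0.1143;  Δφ = -0.1110 rad,  Δλ = -0.0471 rad
q = Δφ/Δψ = 0.9712
d = R·√(Δφ² + q²Δλ²) = 3434·0.12007 = 412 nmi

412 nmi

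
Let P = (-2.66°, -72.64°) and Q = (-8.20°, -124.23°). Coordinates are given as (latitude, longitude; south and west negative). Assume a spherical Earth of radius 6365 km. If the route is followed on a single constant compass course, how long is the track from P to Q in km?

5736 km

Rhumb course C = atan2(Δλ, Δψ) with Δψ = ln[tan(π/4+φ₂/2)/tan(π/4+φ₁/2)] = -0.0972, Δλ = -0.9004 → C = 263.84°
d = R·|Δφ| / |cos C| = 6365·0.09669 / 0.10729 = 5736 km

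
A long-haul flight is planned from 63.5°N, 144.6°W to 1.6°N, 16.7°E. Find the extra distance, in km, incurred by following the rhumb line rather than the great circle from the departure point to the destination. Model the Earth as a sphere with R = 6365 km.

Great circle: cos σ = sin φ₁ sin φ₂ + cos φ₁ cos φ₂ cos Δλ,  σ = 1.9796 rad → d_gc = 12600.0 km
Rhumb line: Δψ = -1.4182, q = Δφ/Δψ = 0.7618, d_rh = R√(Δφ²+q²Δλ²) = 15284.1 km
Excess = 15284.1 − 12600.0 = 2684.1 ≈ 2684 km

2684 km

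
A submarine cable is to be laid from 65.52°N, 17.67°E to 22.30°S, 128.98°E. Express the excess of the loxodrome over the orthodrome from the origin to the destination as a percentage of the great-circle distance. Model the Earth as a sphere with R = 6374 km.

4.8%

Great circle: σ = 2.0768 rad → d_gc = Rσ = 13237.4 km
Rhumb: Δφ = -1.5327, Δλ = +1.9427, Δψ = -1.9276, q = Δφ/Δψ = 0.7952 → d_rh = R√(Δφ²+q²Δλ²) = 13870.9 km
Excess = (13870.9 − 13237.4) / 13237.4 = 633.5 / 13237.4 = 4.79% ≈ 4.8%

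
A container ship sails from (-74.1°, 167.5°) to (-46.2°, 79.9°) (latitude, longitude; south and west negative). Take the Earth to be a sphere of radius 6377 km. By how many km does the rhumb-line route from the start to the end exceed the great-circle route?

406 km

Great circle: cos σ = sin φ₁ sin φ₂ + cos φ₁ cos φ₂ cos Δλ,  σ = 0.7925 rad → d_gc = 5053.6 km
Rhumb line: Δψ = +1.0573, q = Δφ/Δψ = 0.4606, d_rh = R√(Δφ²+q²Δλ²) = 5459.5 km
Excess = 5459.5 − 5053.6 = 405.9 ≈ 406 km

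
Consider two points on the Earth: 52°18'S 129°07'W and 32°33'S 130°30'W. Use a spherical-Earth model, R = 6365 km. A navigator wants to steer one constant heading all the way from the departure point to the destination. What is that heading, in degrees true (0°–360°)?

357.1°

Δψ = ln[tan(π/4+φ₂/2)/tan(π/4+φ₁/2)] = +0.4733
Δλ = -0.0241 rad (taken the short way round)
course = atan2(Δλ, Δψ) = 357.08°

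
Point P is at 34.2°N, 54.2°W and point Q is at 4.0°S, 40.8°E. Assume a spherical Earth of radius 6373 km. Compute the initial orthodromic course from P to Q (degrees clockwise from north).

N = sin Δλ·cos φ₂ = +0.9938;  D = cos φ₁ sin φ₂ − sin φ₁ cos φ₂ cos Δλ = -0.0088
initial course = atan2(N, D) = 90.51°

90.5°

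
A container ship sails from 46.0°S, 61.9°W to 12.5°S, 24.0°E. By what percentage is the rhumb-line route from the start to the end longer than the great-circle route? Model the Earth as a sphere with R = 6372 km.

Great circle: σ = 1.3652 rad → d_gc = Rσ = 8698.8 km
Rhumb: Δφ = +0.5847, Δλ = +1.4992, Δψ = +0.6864, q = Δφ/Δψ = 0.8519 → d_rh = R√(Δφ²+q²Δλ²) = 8950.3 km
Excess = (8950.3 − 8698.8) / 8698.8 = 251.5 / 8698.8 = 2.89% ≈ 2.9%

2.9%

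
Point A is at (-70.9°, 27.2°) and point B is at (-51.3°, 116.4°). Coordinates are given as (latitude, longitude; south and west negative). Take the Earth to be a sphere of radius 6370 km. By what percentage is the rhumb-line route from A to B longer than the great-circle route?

Great circle: σ = 0.7372 rad → d_gc = Rσ = 4696.3 km
Rhumb: Δφ = +0.3421, Δλ = +1.5568, Δψ = +0.7359, q = Δφ/Δψ = 0.4649 → d_rh = R√(Δφ²+q²Δλ²) = 5099.1 km
Excess = (5099.1 − 4696.3) / 4696.3 = 402.8 / 4696.3 = 8.58% ≈ 8.6%

8.6%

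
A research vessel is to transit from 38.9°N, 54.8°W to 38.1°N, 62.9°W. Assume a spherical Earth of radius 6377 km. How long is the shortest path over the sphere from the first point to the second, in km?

711 km

Haversine: a = sin²(Δφ/2)+cos φ₁ cos φ₂ sin²(Δλ/2) = 0.00310;  σ = 2·atan2(√a,√(1−a))
σ = 6.387° → d = Rσ = 6377·0.11148 = 711 km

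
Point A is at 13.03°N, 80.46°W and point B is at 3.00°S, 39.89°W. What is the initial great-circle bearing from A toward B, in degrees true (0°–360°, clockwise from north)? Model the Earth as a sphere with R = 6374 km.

N = sin Δλ·cos φ₂ = +0.6495;  D = cos φ₁ sin φ₂ − sin φ₁ cos φ₂ cos Δλ = -0.2220
initial course = atan2(N, D) = 108.87°

108.9°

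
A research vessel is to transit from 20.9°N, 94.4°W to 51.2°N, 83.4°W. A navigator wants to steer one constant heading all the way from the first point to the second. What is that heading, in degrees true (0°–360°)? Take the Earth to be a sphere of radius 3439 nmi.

Δψ = ln[tan(π/4+φ₂/2)/tan(π/4+φ₁/2)] = +0.6705
Δλ = +0.1920 rad (taken the short way round)
course = atan2(Δλ, Δψ) = 15.98°

16.0°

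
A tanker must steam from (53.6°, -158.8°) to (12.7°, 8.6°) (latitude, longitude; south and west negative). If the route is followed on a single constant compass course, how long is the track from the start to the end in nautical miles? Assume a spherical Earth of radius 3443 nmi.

Δψ = ln[tan(π/4+φ₂/2)/tan(π/4+φ₁/2)] = -0.8889;  Δφ = -0.7138 rad,  Δλ = +2.9217 rad
q = Δφ/Δψ = 0.8031
d = R·√(Δφ² + q²Δλ²) = 3443·2.45257 = 8444 nmi

8444 nmi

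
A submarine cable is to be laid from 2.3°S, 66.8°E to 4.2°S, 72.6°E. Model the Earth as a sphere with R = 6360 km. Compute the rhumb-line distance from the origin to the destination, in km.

676 km

Rhumb course C = atan2(Δλ, Δψ) with Δψ = ln[tan(π/4+φ₂/2)/tan(π/4+φ₁/2)] = -0.0332, Δλ = +0.1012 → C = 108.17°
d = R·|Δφ| / |cos C| = 6360·0.03316 / 0.31177 = 676 km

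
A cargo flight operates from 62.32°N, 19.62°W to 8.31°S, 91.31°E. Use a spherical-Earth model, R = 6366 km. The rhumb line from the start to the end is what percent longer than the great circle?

5.8%

Great circle: σ = 1.8673 rad → d_gc = Rσ = 11887.3 km
Rhumb: Δφ = -1.2327, Δλ = +1.9361, Δψ = -1.5465, q = Δφ/Δψ = 0.7971 → d_rh = R√(Δφ²+q²Δλ²) = 12574.0 km
Excess = (12574.0 − 11887.3) / 11887.3 = 686.7 / 11887.3 = 5.78% ≈ 5.8%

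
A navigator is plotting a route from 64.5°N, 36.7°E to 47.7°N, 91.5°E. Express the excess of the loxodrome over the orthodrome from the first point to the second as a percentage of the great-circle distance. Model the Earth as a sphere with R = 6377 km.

Great circle: σ = 0.5834 rad → d_gc = Rσ = 3720.3 km
Rhumb: Δφ = -0.2932, Δλ = +0.9564, Δψ = -0.5363, q = Δφ/Δψ = 0.5467 → d_rh = R√(Δφ²+q²Δλ²) = 3823.0 km
Excess = (3823.0 − 3720.3) / 3720.3 = 102.7 / 3720.3 = 2.76% ≈ 2.8%

2.8%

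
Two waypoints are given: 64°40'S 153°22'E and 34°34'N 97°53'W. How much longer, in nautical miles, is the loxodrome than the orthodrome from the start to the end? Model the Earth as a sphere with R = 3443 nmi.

239 nmi

Great circle: cos σ = sin φ₁ sin φ₂ + cos φ₁ cos φ₂ cos Δλ,  σ = 2.2473 rad → d_gc = 7737.4 nmi
Rhumb line: Δψ = +2.1364, q = Δφ/Δψ = 0.8107, d_rh = R√(Δφ²+q²Δλ²) = 7976.5 nmi
Excess = 7976.5 − 7737.4 = 239.1 ≈ 239 nmi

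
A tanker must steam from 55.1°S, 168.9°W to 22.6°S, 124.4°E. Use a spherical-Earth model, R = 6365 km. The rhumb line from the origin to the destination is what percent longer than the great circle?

Great circle: σ = 1.0191 rad → d_gc = Rσ = 6486.7 km
Rhumb: Δφ = +0.5672, Δλ = -1.1641, Δψ = +0.7522, q = Δφ/Δψ = 0.7541 → d_rh = R√(Δφ²+q²Δλ²) = 6652.6 km
Excess = (6652.6 − 6486.7) / 6486.7 = 165.9 / 6486.7 = 2.56% ≈ 2.6%

2.6%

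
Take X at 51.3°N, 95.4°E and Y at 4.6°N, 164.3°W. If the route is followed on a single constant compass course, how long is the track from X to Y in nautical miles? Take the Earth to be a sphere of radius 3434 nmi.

5793 nmi

Rhumb course C = atan2(Δλ, Δψ) with Δψ = ln[tan(π/4+φ₂/2)/tan(π/4+φ₁/2)] = -0.9661, Δλ = +1.7506 → C = 118.89°
d = R·|Δφ| / |cos C| = 3434·0.81507 / 0.48318 = 5793 nmi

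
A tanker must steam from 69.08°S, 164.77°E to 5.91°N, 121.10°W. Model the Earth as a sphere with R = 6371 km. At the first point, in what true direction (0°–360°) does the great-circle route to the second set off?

73.1°

N = sin Δλ·cos φ₂ = +0.9568;  D = cos φ₁ sin φ₂ − sin φ₁ cos φ₂ cos Δλ = +0.2908
initial course = atan2(N, D) = 73.09°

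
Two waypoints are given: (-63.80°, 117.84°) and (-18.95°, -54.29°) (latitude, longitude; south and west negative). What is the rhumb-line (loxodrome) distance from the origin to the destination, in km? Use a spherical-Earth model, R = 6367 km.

Rhumb course C = atan2(Δλ, Δψ) with Δψ = ln[tan(π/4+φ₂/2)/tan(π/4+φ₁/2)] = +1.1210, Δλ = -3.0042 → C = 290.46°
d = R·|Δφ| / |cos C| = 6367·0.78278 / 0.34960 = 14256 km

14256 km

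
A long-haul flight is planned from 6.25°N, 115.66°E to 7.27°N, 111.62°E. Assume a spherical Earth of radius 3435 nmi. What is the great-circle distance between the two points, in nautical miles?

Haversine: a = sin²(Δφ/2)+cos φ₁ cos φ₂ sin²(Δλ/2) = 0.00130;  σ = 2·atan2(√a,√(1−a))
σ = 4.139° → d = Rσ = 3435·0.07225 = 248 nmi

248 nmi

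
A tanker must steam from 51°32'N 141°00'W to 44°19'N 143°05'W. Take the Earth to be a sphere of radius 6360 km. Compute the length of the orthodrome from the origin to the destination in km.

816 km

cos σ = sin φ₁ sin φ₂ + cos φ₁ cos φ₂ cos Δλ
      = sin(51.53°)sin(44.32°) + cos(51.53°)cos(44.32°)cos(-2.08°) = 0.9918
σ = 7.350° → d = Rσ = 6360·0.12828 = 816 km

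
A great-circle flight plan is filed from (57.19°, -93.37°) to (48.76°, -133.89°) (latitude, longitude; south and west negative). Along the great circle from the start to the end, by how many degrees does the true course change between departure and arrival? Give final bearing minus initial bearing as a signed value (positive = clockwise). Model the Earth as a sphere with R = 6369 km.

Initial bearing θ₁ = atan2(sin Δλ cos φ₂, cos φ₁ sin φ₂ − sin φ₁ cos φ₂ cos Δλ) = 268.16°
Final bearing θ₂ = (initial bearing from the destination back to the start) + 180° = 235.24°
Δθ = θ₂ − θ₁ = -32.9°

-32.9°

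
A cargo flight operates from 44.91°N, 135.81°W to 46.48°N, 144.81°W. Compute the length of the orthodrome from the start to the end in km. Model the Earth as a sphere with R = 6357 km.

cos σ = sin φ₁ sin φ₂ + cos φ₁ cos φ₂ cos Δλ
      = sin(44.91°)sin(46.48°) + cos(44.91°)cos(46.48°)cos(-9.00°) = 0.9936
σ = 6.475° → d = Rσ = 6357·0.11302 = 718 km

718 km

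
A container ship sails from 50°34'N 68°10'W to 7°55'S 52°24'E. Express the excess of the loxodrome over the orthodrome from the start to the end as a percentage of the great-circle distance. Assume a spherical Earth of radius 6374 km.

Great circle: σ = 2.0112 rad → d_gc = Rσ = 12819.5 km
Rhumb: Δφ = -1.0207, Δλ = +2.1043, Δψ = -1.1648, q = Δφ/Δψ = 0.8763 → d_rh = R√(Δφ²+q²Δλ²) = 13434.5 km
Excess = (13434.5 − 12819.5) / 12819.5 = 615.0 / 12819.5 = 4.80% ≈ 4.8%

4.8%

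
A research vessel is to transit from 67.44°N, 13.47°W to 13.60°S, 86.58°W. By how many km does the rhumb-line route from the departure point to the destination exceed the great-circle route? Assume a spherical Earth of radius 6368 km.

Great circle: cos σ = sin φ₁ sin φ₂ + cos φ₁ cos φ₂ cos Δλ,  σ = 1.6798 rad → d_gc = 10697.1 km
Rhumb line: Δψ = -1.8518, q = Δφ/Δψ = 0.7638, d_rh = R√(Δφ²+q²Δλ²) = 10938.3 km
Excess = 10938.3 − 10697.1 = 241.2 ≈ 241 km

241 km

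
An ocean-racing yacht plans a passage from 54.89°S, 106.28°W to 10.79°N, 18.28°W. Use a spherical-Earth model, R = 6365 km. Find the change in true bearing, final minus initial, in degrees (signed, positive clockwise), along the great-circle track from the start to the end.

-46.7°

At departure: θ₁ = atan2(sin Δλ cos φ₂, cos φ₁ sin φ₂ − sin φ₁ cos φ₂ cos Δλ) = 82.13°
At arrival: θ₂ = atan2(sin Δλ cos φ₁, −cos φ₂ sin φ₁ + sin φ₂ cos φ₁ cos Δλ) = 35.45°
Δθ = θ₂ − θ₁ = -46.7°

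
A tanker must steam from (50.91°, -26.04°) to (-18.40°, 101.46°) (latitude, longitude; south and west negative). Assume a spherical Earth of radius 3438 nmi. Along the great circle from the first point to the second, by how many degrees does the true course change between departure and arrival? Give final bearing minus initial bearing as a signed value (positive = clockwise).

At departure: θ₁ = atan2(sin Δλ cos φ₂, cos φ₁ sin φ₂ − sin φ₁ cos φ₂ cos Δλ) = 71.68°
At arrival: θ₂ = atan2(sin Δλ cos φ₁, −cos φ₂ sin φ₁ + sin φ₂ cos φ₁ cos Δλ) = 140.89°
Δθ = θ₂ − θ₁ = +69.2°

+69.2°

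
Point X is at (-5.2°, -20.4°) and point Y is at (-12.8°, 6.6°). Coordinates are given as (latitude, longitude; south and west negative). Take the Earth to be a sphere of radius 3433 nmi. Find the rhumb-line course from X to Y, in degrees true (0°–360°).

Meridional parts: M(φ₁)=-0.0909, M(φ₂)=-0.2253 → ΔM = -0.1344;  Δλ = +0.4712 rad
tan C = Δλ / ΔM = -3.5062 → C = 105.92°

105.9°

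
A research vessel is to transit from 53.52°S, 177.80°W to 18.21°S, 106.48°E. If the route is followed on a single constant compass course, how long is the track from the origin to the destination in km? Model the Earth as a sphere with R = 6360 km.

7663 km

Rhumb course C = atan2(Δλ, Δψ) with Δψ = ln[tan(π/4+φ₂/2)/tan(π/4+φ₁/2)] = +0.7867, Δλ = -1.3216 → C = 300.76°
d = R·|Δφ| / |cos C| = 6360·0.61628 / 0.51151 = 7663 km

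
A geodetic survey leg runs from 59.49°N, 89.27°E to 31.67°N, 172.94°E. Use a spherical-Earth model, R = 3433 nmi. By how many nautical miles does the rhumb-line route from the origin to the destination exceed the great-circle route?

191 nmi

Great circle: cos σ = sin φ₁ sin φ₂ + cos φ₁ cos φ₂ cos Δλ,  σ = 1.0472 rad → d_gc = 3595.1 nmi
Rhumb line: Δψ = -0.7160, q = Δφ/Δψ = 0.6781, d_rh = R√(Δφ²+q²Δλ²) = 3786.2 nmi
Excess = 3786.2 − 3595.1 = 191.1 ≈ 191 nmi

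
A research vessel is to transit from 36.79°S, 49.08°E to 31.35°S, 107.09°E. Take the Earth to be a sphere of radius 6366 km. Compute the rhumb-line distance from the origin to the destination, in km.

Δψ = ln[tan(π/4+φ₂/2)/tan(π/4+φ₁/2)] = +0.1147;  Δφ = +0.0949 rad,  Δλ = +1.0125 rad
q = Δφ/Δψ = 0.8278
d = R·√(Δφ² + q²Δλ²) = 6366·0.84344 = 5369 km

5369 km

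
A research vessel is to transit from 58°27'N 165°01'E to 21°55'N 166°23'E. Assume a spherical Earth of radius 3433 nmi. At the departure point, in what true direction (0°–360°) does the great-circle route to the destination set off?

θ = atan2( sin Δλ·cos φ₂ ,  cos φ₁ sin φ₂ − sin φ₁ cos φ₂ cos Δλ )
  = atan2(+0.0221, -0.5951) = 177.87°

177.9°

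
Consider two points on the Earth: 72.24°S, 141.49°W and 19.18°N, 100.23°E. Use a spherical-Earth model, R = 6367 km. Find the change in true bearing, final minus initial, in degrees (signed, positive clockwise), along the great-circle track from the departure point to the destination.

+93.9°

Initial bearing θ₁ = atan2(sin Δλ cos φ₂, cos φ₁ sin φ₂ − sin φ₁ cos φ₂ cos Δλ) = 248.60°
Final bearing θ₂ = (initial bearing from the destination back to the start) + 180° = 342.50°
Δθ = θ₂ − θ₁ = +93.9°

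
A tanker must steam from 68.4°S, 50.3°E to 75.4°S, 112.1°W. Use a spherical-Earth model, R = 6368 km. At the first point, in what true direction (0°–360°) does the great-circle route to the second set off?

N = sin Δλ·cos φ₂ = -0.0762;  D = cos φ₁ sin φ₂ − sin φ₁ cos φ₂ cos Δλ = -0.5796
initial course = atan2(N, D) = 187.49°

187.5°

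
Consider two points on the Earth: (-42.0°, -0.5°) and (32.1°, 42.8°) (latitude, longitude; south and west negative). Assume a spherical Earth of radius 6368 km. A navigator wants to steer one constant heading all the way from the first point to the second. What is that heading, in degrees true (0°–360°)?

28.3°

Δψ = ln[tan(π/4+φ₂/2)/tan(π/4+φ₁/2)] = +1.4013
Δλ = +0.7557 rad (taken the short way round)
course = atan2(Δλ, Δψ) = 28.34°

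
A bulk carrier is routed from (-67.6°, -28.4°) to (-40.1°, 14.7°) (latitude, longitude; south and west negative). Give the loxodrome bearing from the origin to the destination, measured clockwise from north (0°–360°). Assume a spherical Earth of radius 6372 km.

Δψ = ln[tan(π/4+φ₂/2)/tan(π/4+φ₁/2)] = +0.8543
Δλ = +0.7522 rad (taken the short way round)
course = atan2(Δλ, Δψ) = 41.37°

41.4°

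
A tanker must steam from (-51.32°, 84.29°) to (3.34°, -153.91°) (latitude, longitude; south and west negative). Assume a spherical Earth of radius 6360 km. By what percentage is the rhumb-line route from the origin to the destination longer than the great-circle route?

5.8%

Great circle: σ = 1.9544 rad → d_gc = Rσ = 12429.9 km
Rhumb: Δφ = +0.9540, Δλ = +2.1258, Δψ = +1.1054, q = Δφ/Δψ = 0.8631 → d_rh = R√(Δφ²+q²Δλ²) = 13152.0 km
Excess = (13152.0 − 12429.9) / 12429.9 = 722.1 / 12429.9 = 5.81% ≈ 5.8%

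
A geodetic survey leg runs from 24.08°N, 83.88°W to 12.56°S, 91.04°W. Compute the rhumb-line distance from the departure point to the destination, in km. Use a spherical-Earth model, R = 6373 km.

Δψ = ln[tan(π/4+φ₂/2)/tan(π/4+φ₁/2)] = -0.6542;  Δφ = -0.6395 rad,  Δλ = -0.1250 rad
q = Δφ/Δψ = 0.9775
d = R·√(Δφ² + q²Δλ²) = 6373·0.65105 = 4149 km

4149 km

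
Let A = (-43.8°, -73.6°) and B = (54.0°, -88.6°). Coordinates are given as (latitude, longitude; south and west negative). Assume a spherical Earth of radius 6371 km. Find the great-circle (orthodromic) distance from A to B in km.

10968 km

cos σ = sin φ₁ sin φ₂ + cos φ₁ cos φ₂ cos Δλ
      = sin(-43.80°)sin(54.00°) + cos(-43.80°)cos(54.00°)cos(-15.00°) = -0.1502
σ = 98.637° → d = Rσ = 6371·1.72154 = 10968 km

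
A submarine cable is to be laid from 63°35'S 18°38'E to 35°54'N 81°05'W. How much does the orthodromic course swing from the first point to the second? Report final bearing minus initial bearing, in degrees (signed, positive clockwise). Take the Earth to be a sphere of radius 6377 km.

At departure: θ₁ = atan2(sin Δλ cos φ₂, cos φ₁ sin φ₂ − sin φ₁ cos φ₂ cos Δλ) = 279.84°
At arrival: θ₂ = atan2(sin Δλ cos φ₁, −cos φ₂ sin φ₁ + sin φ₂ cos φ₁ cos Δλ) = 327.24°
Δθ = θ₂ − θ₁ = +47.4°

+47.4°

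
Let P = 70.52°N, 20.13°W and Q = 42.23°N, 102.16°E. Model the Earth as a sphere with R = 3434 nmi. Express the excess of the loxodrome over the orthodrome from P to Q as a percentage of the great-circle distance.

Great circle: σ = 1.0452 rad → d_gc = Rσ = 3589.2 nmi
Rhumb: Δφ = -0.4938, Δλ = +2.1344, Δψ = -0.9477, q = Δφ/Δψ = 0.5210 → d_rh = R√(Δφ²+q²Δλ²) = 4178.1 nmi
Excess = (4178.1 − 3589.2) / 3589.2 = 588.9 / 3589.2 = 16.41% ≈ 16.4%

16.4%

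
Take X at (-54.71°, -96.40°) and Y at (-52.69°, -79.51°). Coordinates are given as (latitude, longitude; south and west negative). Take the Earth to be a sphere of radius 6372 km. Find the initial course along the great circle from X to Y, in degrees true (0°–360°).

N = sin Δλ·cos φ₂ = +0.1761;  D = cos φ₁ sin φ₂ − sin φ₁ cos φ₂ cos Δλ = +0.0139
initial course = atan2(N, D) = 85.48°

85.5°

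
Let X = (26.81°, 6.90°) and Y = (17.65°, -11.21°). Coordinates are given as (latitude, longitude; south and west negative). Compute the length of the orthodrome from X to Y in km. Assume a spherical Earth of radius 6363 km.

cos σ = sin φ₁ sin φ₂ + cos φ₁ cos φ₂ cos Δλ
      = sin(26.81°)sin(17.65°) + cos(26.81°)cos(17.65°)cos(-18.11°) = 0.9451
σ = 19.071° → d = Rσ = 6363·0.33285 = 2118 km

2118 km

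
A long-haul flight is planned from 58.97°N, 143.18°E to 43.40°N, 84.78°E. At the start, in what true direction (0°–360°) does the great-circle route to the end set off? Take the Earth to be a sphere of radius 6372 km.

N = sin Δλ·cos φ₂ = -0.6188;  D = cos φ₁ sin φ₂ − sin φ₁ cos φ₂ cos Δλ = +0.0280
initial course = atan2(N, D) = 272.59°

272.6°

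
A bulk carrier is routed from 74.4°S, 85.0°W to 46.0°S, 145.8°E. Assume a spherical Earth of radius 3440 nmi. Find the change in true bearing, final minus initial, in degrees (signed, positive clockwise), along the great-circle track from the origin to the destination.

At departure: θ₁ = atan2(sin Δλ cos φ₂, cos φ₁ sin φ₂ − sin φ₁ cos φ₂ cos Δλ) = 221.14°
At arrival: θ₂ = atan2(sin Δλ cos φ₁, −cos φ₂ sin φ₁ + sin φ₂ cos φ₁ cos Δλ) = 345.25°
Δθ = θ₂ − θ₁ = +124.1°

+124.1°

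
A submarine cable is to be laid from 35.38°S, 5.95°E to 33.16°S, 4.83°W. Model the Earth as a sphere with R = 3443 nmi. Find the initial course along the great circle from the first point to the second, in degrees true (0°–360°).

N = sin Δλ·cos φ₂ = -0.1566;  D = cos φ₁ sin φ₂ − sin φ₁ cos φ₂ cos Δλ = +0.0302
initial course = atan2(N, D) = 280.91°

280.9°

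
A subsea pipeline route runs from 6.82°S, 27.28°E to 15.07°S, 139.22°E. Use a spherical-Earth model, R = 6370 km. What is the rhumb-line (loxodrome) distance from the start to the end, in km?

12242 km

Δψ = ln[tan(π/4+φ₂/2)/tan(π/4+φ₁/2)] = -0.1468;  Δφ = -0.1440 rad,  Δλ = +1.9537 rad
q = Δφ/Δψ = 0.9809
d = R·√(Δφ² + q²Δλ²) = 6370·1.92180 = 12242 km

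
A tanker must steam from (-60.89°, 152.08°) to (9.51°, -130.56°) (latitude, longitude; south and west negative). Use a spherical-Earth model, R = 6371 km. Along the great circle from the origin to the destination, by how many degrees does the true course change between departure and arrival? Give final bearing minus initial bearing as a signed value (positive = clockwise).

At departure: θ₁ = atan2(sin Δλ cos φ₂, cos φ₁ sin φ₂ − sin φ₁ cos φ₂ cos Δλ) = 74.39°
At arrival: θ₂ = atan2(sin Δλ cos φ₁, −cos φ₂ sin φ₁ + sin φ₂ cos φ₁ cos Δλ) = 28.36°
Δθ = θ₂ − θ₁ = -46.0°

-46.0°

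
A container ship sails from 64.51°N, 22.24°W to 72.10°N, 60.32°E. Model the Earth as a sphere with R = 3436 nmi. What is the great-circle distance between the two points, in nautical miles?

1729 nmi

cos σ = sin φ₁ sin φ₂ + cos φ₁ cos φ₂ cos Δλ
      = sin(64.51°)sin(72.10°) + cos(64.51°)cos(72.10°)cos(82.56°) = 0.8761
σ = 28.825° → d = Rσ = 3436·0.50310 = 1729 nmi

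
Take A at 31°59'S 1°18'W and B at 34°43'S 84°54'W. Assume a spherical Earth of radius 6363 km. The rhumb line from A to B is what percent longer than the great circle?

Great circle: σ = 1.1817 rad → d_gc = Rσ = 7519.0 km
Rhumb: Δφ = -0.0477, Δλ = -1.4591, Δψ = -0.0571, q = Δφ/Δψ = 0.8352 → d_rh = R√(Δφ²+q²Δλ²) = 7759.9 km
Excess = (7759.9 − 7519.0) / 7519.0 = 240.9 / 7519.0 = 3.20% ≈ 3.2%

3.2%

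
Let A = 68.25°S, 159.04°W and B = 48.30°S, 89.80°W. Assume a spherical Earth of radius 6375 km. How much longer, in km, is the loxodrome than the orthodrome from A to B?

Great circle: cos σ = sin φ₁ sin φ₂ + cos φ₁ cos φ₂ cos Δλ,  σ = 0.6748 rad → d_gc = 4301.6 km
Rhumb line: Δψ = +0.6843, q = Δφ/Δψ = 0.5088, d_rh = R√(Δφ²+q²Δλ²) = 4504.7 km
Excess = 4504.7 − 4301.6 = 203.1 ≈ 203 km

203 km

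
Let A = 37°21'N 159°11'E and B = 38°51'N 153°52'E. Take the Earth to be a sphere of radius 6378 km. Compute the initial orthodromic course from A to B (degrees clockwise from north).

θ = atan2( sin Δλ·cos φ₂ ,  cos φ₁ sin φ₂ − sin φ₁ cos φ₂ cos Δλ )
  = atan2(-0.0722, +0.0282) = 291.35°

291.4°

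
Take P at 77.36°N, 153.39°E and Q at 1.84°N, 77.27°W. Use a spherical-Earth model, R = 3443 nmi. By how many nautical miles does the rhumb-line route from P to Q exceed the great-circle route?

Great circle: cos σ = sin φ₁ sin φ₂ + cos φ₁ cos φ₂ cos Δλ,  σ = 1.6783 rad → d_gc = 5778.45 nmi
Rhumb line: Δψ = -2.1683, q = Δφ/Δψ = 0.6079, d_rh = R√(Δφ²+q²Δλ²) = 6551.05 nmi
Excess = 6551.05 − 5778.45 = 772.60 ≈ 773 nmi

773 nmi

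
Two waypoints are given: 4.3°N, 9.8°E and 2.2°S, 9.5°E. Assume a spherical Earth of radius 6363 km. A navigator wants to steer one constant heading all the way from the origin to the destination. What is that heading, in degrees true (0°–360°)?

182.6°

Δψ = ln[tan(π/4+φ₂/2)/tan(π/4+φ₁/2)] = -0.1135
Δλ = -0.0052 rad (taken the short way round)
course = atan2(Δλ, Δψ) = 182.64°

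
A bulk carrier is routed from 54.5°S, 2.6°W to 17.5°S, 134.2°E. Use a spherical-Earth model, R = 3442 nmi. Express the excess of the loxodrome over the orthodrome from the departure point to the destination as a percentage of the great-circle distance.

Great circle: σ = 1.7304 rad → d_gc = Rσ = 5956.0 nmi
Rhumb: Δφ = +0.6458, Δλ = +2.3876, Δψ = +0.8288, q = Δφ/Δψ = 0.7791 → d_rh = R√(Δφ²+q²Δλ²) = 6778.0 nmi
Excess = (6778.0 − 5956.0) / 5956.0 = 822.0 / 5956.0 = 13.80% ≈ 13.8%

13.8%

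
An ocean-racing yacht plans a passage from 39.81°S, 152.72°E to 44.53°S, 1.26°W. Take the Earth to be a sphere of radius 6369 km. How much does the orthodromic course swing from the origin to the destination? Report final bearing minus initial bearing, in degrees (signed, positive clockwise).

At departure: θ₁ = atan2(sin Δλ cos φ₂, cos φ₁ sin φ₂ − sin φ₁ cos φ₂ cos Δλ) = 198.24°
At arrival: θ₂ = atan2(sin Δλ cos φ₁, −cos φ₂ sin φ₁ + sin φ₂ cos φ₁ cos Δλ) = 340.29°
Δθ = θ₂ − θ₁ = +142.0°

+142.0°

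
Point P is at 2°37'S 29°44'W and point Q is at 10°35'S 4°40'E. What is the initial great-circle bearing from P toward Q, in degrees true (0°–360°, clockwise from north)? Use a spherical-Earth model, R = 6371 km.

104.8°

N = sin Δλ·cos φ₂ = +0.5554;  D = cos φ₁ sin φ₂ − sin φ₁ cos φ₂ cos Δλ = -0.1464
initial course = atan2(N, D) = 104.77°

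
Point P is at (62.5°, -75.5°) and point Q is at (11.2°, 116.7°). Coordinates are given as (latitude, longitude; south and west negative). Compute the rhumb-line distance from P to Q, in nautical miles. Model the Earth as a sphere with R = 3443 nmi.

Δψ = ln[tan(π/4+φ₂/2)/tan(π/4+φ₁/2)] = -1.2110;  Δφ = -0.8954 rad,  Δλ = -2.9287 rad
q = Δφ/Δψ = 0.7394
d = R·√(Δφ² + q²Δλ²) = 3443·2.34313 = 8067 nmi

8067 nmi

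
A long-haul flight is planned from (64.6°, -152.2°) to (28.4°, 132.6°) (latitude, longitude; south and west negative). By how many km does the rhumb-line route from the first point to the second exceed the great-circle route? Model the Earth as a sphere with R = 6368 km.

Great circle: cos σ = sin φ₁ sin φ₂ + cos φ₁ cos φ₂ cos Δλ,  σ = 1.0169 rad → d_gc = 6475.4 km
Rhumb line: Δψ = -0.9727, q = Δφ/Δψ = 0.6495, d_rh = R√(Δφ²+q²Δλ²) = 6757.0 km
Excess = 6757.0 − 6475.4 = 281.6 ≈ 282 km

282 km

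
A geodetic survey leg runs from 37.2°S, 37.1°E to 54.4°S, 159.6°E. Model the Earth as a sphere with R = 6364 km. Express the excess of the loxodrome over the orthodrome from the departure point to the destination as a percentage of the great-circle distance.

Great circle: σ = 1.3259 rad → d_gc = Rσ = 8438.0 km
Rhumb: Δφ = -0.3002, Δλ = +2.1380, Δψ = -0.4357, q = Δφ/Δψ = 0.6889 → d_rh = R√(Δφ²+q²Δλ²) = 9566.5 km
Excess = (9566.5 − 8438.0) / 8438.0 = 1128.5 / 8438.0 = 13.37% ≈ 13.4%

13.4%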